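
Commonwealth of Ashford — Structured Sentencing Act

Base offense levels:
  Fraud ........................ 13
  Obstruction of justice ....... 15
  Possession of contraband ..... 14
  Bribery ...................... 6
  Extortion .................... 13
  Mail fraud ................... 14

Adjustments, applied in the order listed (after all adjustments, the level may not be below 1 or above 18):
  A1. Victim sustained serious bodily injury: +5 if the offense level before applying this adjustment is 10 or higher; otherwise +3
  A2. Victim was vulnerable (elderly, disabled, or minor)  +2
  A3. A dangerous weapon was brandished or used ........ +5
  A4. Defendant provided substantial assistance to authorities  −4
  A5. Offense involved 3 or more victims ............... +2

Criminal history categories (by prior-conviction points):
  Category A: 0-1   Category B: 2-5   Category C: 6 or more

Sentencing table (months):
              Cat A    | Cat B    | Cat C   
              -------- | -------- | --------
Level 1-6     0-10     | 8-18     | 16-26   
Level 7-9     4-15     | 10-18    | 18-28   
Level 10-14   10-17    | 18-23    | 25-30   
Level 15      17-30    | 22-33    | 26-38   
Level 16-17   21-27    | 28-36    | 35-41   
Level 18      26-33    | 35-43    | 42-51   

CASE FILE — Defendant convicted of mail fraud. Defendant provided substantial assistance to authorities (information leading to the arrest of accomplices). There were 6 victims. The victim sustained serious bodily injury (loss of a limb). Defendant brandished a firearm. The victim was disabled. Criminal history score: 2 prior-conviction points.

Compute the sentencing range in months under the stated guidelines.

35-43 months

Base offense level for mail fraud: 14.
A1 applies (level before this adjustment is 14 ≥ 10, so +5): 14 + 5 = 19.
A2 applies: 19 + 2 = 21.
A3 applies: 21 + 5 = 26.
A4 applies: 26 − 4 = 22.
A5 applies: 22 + 2 = 24.
Level 24 exceeds the maximum of 18; capped at 18.
Final offense level: 18.
Criminal history: 2 prior points → Category B (2-5).
Level 18 falls in the 18 band.
Grid: Level 18 × Category B = 35-43 months.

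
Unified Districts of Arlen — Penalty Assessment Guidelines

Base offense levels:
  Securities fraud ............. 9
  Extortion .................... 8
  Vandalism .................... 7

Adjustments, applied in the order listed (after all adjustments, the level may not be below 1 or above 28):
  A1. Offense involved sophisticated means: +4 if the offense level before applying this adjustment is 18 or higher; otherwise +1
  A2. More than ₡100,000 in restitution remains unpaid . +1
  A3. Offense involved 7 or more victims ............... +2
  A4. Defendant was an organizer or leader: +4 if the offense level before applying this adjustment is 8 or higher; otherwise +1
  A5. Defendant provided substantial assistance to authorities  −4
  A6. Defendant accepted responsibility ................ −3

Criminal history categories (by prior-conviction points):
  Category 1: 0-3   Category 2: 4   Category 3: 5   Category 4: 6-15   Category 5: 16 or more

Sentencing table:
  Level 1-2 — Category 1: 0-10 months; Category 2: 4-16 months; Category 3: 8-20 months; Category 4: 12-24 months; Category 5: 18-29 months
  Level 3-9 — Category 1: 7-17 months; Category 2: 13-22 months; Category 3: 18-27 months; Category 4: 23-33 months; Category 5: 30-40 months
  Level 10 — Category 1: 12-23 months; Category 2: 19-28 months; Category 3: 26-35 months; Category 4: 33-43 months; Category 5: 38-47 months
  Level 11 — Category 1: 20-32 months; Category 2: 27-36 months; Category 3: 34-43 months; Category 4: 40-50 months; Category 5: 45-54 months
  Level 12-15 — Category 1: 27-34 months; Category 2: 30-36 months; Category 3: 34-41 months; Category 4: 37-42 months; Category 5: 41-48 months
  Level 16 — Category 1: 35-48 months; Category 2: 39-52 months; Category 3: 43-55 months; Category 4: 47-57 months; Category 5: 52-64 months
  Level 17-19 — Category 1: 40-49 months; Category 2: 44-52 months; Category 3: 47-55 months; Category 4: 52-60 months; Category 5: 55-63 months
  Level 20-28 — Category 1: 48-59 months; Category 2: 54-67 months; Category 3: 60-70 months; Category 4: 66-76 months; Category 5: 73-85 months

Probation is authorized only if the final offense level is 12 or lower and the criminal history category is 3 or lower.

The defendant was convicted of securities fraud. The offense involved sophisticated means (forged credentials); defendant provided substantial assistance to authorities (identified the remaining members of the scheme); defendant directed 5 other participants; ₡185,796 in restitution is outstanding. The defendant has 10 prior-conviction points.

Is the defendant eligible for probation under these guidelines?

Base offense level for securities fraud: 9.
A1 applies (level before this adjustment is 9 < 18, so +1): 9 + 1 = 10.
A2 applies: 10 + 1 = 11.
A3 does not apply.
A4 applies (level before this adjustment is 11 ≥ 8, so +4): 11 + 4 = 15.
A5 applies: 15 − 4 = 11.
A6 does not apply.
Final offense level: 11.
Criminal history: 10 prior points → Category 4 (6-15).
Level 11 falls in the 11 band.
Grid: Level 11 × Category 4 = 40-50 months.
Probation check: level 11 ≤ 12 and category 4 > 3 → not eligible.

No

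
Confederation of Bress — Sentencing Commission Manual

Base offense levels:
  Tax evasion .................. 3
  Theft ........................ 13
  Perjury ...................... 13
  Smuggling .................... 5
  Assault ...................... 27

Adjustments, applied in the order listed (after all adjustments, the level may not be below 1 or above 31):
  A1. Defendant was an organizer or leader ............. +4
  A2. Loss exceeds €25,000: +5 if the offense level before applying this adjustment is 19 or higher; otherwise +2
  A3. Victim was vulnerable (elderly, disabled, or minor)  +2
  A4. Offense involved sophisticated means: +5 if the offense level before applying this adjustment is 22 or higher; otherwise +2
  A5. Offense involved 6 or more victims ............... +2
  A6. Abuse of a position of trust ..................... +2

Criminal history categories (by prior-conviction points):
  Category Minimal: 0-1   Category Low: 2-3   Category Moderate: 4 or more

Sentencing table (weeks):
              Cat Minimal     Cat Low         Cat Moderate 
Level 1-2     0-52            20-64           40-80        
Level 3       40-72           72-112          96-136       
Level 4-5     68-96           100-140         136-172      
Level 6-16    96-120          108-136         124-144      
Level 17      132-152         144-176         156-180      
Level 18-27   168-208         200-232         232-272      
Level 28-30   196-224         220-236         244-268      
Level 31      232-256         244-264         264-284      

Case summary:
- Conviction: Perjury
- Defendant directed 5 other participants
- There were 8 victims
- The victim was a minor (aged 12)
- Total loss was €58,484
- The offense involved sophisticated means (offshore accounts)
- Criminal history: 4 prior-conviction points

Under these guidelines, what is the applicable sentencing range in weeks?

232-272 weeks

Base offense level for perjury: 13.
A1 applies: 13 + 4 = 17.
A2 applies (level before this adjustment is 17 < 19, so +2): 17 + 2 = 19.
A3 applies: 19 + 2 = 21.
A4 applies (level before this adjustment is 21 < 22, so +2): 21 + 2 = 23.
A5 applies: 23 + 2 = 25.
A6 does not apply.
Final offense level: 25.
Criminal history: 4 prior points → Category Moderate (4+).
Level 25 falls in the 18-27 band.
Grid: Level 18-27 × Category Moderate = 232-272 weeks.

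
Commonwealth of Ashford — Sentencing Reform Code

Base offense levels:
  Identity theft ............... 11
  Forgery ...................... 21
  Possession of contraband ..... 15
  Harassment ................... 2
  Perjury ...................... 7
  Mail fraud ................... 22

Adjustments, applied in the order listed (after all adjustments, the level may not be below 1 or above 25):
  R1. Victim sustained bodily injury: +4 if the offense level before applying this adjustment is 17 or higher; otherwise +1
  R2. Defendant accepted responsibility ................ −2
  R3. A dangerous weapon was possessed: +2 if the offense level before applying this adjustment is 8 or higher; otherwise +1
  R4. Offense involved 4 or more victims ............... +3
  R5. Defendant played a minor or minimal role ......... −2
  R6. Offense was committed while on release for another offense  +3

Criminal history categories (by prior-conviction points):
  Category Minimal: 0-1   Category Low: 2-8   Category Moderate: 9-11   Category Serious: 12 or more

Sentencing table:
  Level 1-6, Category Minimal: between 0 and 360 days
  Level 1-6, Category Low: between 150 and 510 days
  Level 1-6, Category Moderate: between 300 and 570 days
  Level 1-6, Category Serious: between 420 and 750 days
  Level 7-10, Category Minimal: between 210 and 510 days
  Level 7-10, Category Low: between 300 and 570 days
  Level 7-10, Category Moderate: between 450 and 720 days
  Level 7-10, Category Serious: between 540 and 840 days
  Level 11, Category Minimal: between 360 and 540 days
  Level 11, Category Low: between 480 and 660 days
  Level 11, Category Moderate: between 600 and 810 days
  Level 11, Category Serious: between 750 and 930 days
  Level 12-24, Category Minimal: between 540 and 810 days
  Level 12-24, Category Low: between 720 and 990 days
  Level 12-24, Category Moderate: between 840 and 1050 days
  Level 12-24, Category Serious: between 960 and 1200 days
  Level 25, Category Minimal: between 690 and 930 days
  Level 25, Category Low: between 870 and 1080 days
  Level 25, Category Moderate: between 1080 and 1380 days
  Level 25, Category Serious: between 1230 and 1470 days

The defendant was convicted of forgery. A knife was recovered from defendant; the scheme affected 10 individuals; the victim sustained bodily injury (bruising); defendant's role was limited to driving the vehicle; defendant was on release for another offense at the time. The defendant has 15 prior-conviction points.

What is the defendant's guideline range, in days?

1230-1470 days

Base offense level for forgery: 21.
R1 applies (level before this adjustment is 21 ≥ 17, so +4): 21 + 4 = 25.
R2 does not apply.
R3 applies (level before this adjustment is 25 ≥ 8, so +2): 25 + 2 = 27.
R4 applies: 27 + 3 = 30.
R5 applies: 30 − 2 = 28.
R6 applies: 28 + 3 = 31.
Level 31 exceeds the maximum of 25; capped at 25.
Final offense level: 25.
Criminal history: 15 prior points → Category Serious (12+).
Level 25 falls in the 25 band.
Grid: Level 25 × Category Serious = 1230-1470 days.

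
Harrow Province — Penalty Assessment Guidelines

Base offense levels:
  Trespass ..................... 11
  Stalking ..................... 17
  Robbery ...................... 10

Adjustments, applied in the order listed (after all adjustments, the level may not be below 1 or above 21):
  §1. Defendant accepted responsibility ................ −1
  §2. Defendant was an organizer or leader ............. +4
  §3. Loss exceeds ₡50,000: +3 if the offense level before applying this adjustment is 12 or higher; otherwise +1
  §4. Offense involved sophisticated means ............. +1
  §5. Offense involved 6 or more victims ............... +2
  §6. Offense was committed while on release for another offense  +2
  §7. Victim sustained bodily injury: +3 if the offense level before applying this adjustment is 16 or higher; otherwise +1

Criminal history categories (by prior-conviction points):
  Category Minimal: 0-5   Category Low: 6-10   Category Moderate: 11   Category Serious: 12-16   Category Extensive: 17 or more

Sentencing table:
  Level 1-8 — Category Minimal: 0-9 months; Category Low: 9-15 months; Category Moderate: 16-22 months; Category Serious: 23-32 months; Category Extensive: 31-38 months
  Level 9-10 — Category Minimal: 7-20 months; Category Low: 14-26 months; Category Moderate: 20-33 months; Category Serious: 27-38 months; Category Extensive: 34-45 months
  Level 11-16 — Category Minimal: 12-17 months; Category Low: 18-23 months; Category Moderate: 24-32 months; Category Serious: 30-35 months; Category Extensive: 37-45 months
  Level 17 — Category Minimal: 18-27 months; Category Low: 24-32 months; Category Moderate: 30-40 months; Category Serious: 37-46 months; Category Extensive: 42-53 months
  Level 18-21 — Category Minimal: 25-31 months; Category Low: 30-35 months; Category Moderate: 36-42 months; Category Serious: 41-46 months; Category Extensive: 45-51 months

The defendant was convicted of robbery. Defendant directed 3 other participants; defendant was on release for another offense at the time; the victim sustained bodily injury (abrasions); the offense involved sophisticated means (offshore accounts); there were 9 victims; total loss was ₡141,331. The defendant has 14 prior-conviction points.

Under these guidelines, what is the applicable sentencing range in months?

Base offense level for robbery: 10.
§1 does not apply.
§2 applies: 10 + 4 = 14.
§3 applies (level before this adjustment is 14 ≥ 12, so +3): 14 + 3 = 17.
§4 applies: 17 + 1 = 18.
§5 applies: 18 + 2 = 20.
§6 applies: 20 + 2 = 22.
§7 applies (level before this adjustment is 22 ≥ 16, so +3): 22 + 3 = 25.
Level 25 exceeds the maximum of 21; capped at 21.
Final offense level: 21.
Criminal history: 14 prior points → Category Serious (12-16).
Level 21 falls in the 18-21 band.
Grid: Level 18-21 × Category Serious = 41-46 months.

41-46 months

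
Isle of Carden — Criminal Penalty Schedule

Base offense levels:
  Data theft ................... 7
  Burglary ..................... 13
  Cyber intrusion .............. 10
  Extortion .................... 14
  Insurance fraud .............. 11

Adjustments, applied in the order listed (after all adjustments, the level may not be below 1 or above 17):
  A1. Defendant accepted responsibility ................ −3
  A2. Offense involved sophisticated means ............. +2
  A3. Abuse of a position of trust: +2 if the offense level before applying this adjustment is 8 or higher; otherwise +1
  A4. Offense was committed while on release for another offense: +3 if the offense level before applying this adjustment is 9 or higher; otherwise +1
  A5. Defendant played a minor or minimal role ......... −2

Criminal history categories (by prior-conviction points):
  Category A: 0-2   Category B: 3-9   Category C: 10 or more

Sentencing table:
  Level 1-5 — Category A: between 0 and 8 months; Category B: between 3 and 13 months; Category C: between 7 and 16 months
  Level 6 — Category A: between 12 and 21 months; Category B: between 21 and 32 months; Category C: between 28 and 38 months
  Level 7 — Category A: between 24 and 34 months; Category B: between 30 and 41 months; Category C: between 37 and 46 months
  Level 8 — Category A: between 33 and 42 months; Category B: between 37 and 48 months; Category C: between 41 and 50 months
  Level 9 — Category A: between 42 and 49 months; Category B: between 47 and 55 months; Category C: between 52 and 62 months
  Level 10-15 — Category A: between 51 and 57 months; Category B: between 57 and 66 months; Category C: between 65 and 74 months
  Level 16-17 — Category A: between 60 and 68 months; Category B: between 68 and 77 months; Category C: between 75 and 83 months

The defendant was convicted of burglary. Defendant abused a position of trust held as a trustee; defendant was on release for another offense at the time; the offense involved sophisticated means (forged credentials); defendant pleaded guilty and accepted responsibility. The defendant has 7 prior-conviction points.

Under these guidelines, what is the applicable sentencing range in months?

Base offense level for burglary: 13.
A1 applies: 13 − 3 = 10.
A2 applies: 10 + 2 = 12.
A3 applies (level before this adjustment is 12 ≥ 8, so +2): 12 + 2 = 14.
A4 applies (level before this adjustment is 14 ≥ 9, so +3): 14 + 3 = 17.
Final offense level: 17.
Criminal history: 7 prior points → Category B (3-9).
Level 17 falls in the 16-17 band.
Grid: Level 16-17 × Category B = 68-77 months.

68-77 months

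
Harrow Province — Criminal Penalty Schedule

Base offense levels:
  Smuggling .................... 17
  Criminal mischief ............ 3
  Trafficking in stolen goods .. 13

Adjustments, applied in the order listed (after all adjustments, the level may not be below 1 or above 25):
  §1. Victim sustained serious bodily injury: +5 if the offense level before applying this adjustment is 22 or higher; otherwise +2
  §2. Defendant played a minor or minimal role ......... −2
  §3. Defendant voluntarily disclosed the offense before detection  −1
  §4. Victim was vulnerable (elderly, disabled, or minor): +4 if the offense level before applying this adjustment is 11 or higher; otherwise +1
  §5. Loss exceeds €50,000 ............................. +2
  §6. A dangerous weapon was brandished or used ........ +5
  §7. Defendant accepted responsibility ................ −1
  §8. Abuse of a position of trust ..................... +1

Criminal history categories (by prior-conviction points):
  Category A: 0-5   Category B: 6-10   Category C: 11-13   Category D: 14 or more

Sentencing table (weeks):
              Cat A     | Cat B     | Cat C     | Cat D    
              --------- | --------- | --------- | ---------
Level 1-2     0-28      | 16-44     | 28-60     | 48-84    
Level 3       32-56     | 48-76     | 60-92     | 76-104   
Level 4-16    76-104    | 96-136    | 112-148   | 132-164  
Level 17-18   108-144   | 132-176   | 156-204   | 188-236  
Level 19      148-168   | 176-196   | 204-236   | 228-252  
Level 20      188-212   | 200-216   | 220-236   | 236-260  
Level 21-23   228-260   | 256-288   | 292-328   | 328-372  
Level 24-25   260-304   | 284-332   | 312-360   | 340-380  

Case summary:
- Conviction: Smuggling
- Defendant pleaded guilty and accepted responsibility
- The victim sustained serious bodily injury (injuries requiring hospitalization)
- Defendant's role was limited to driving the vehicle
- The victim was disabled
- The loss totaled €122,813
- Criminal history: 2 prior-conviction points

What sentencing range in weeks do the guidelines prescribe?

Base offense level for smuggling: 17.
§1 applies (level before this adjustment is 17 < 22, so +2): 17 + 2 = 19.
§2 applies: 19 − 2 = 17.
§4 applies (level before this adjustment is 17 ≥ 11, so +4): 17 + 4 = 21.
§5 applies: 21 + 2 = 23.
§7 applies: 23 − 1 = 22.
§8 does not apply.
Final offense level: 22.
Criminal history: 2 prior points → Category A (0-5).
Level 22 falls in the 21-23 band.
Grid: Level 21-23 × Category A = 228-260 weeks.

228-260 weeks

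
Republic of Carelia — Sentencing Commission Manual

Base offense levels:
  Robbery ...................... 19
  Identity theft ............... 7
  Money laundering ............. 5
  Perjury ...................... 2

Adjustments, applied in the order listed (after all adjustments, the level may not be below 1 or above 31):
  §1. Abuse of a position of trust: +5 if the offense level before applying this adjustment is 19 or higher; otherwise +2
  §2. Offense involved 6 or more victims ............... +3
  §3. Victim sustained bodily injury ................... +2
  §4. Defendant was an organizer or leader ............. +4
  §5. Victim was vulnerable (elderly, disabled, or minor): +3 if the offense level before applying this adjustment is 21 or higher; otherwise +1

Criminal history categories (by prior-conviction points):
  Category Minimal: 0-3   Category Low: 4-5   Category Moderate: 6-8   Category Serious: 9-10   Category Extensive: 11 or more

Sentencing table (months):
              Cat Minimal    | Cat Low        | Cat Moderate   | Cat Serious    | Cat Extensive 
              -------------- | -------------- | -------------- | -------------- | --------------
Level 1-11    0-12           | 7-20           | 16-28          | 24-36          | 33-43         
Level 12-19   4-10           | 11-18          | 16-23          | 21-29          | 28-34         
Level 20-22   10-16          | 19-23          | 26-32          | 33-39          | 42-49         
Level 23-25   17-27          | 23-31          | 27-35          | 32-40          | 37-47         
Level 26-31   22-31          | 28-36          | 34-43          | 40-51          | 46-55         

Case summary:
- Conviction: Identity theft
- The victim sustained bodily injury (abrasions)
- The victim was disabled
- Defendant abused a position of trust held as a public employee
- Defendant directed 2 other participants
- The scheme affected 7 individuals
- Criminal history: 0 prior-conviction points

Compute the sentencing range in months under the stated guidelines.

Base offense level for identity theft: 7.
§1 applies (level before this adjustment is 7 < 19, so +2): 7 + 2 = 9.
§2 applies: 9 + 3 = 12.
§3 applies: 12 + 2 = 14.
§4 applies: 14 + 4 = 18.
§5 applies (level before this adjustment is 18 < 21, so +1): 18 + 1 = 19.
Final offense level: 19.
Criminal history: 0 prior points → Category Minimal (0-3).
Level 19 falls in the 12-19 band.
Grid: Level 12-19 × Category Minimal = 4-10 months.

4-10 months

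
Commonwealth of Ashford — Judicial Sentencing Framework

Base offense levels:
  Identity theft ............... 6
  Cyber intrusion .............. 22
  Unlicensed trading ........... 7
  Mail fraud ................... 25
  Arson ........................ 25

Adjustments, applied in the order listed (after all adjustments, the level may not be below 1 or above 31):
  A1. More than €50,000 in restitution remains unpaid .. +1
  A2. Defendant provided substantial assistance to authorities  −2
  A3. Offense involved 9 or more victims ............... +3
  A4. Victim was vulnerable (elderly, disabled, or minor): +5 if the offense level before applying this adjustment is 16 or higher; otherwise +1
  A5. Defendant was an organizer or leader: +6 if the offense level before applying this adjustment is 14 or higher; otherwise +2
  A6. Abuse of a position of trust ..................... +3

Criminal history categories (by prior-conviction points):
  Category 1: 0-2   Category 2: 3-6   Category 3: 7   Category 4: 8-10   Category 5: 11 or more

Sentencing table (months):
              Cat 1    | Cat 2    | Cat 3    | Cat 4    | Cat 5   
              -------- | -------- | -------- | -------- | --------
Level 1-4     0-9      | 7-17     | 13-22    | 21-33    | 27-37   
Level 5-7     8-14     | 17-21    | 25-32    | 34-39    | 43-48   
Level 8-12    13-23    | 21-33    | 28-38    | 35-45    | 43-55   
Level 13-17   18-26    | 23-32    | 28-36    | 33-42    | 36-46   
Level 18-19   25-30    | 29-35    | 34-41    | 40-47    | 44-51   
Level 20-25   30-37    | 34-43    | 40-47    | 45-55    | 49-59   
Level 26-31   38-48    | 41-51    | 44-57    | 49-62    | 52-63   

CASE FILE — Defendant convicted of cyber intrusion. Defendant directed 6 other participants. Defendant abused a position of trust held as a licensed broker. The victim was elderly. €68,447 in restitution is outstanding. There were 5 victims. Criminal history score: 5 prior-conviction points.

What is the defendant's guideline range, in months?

41-51 months

Base offense level for cyber intrusion: 22.
A1 applies: 22 + 1 = 23.
A2 does not apply.
A3 does not apply.
A4 applies (level before this adjustment is 23 ≥ 16, so +5): 23 + 5 = 28.
A5 applies (level before this adjustment is 28 ≥ 14, so +6): 28 + 6 = 34.
A6 applies: 34 + 3 = 37.
Level 37 exceeds the maximum of 31; capped at 31.
Final offense level: 31.
Criminal history: 5 prior points → Category 2 (3-6).
Level 31 falls in the 26-31 band.
Grid: Level 26-31 × Category 2 = 41-51 months.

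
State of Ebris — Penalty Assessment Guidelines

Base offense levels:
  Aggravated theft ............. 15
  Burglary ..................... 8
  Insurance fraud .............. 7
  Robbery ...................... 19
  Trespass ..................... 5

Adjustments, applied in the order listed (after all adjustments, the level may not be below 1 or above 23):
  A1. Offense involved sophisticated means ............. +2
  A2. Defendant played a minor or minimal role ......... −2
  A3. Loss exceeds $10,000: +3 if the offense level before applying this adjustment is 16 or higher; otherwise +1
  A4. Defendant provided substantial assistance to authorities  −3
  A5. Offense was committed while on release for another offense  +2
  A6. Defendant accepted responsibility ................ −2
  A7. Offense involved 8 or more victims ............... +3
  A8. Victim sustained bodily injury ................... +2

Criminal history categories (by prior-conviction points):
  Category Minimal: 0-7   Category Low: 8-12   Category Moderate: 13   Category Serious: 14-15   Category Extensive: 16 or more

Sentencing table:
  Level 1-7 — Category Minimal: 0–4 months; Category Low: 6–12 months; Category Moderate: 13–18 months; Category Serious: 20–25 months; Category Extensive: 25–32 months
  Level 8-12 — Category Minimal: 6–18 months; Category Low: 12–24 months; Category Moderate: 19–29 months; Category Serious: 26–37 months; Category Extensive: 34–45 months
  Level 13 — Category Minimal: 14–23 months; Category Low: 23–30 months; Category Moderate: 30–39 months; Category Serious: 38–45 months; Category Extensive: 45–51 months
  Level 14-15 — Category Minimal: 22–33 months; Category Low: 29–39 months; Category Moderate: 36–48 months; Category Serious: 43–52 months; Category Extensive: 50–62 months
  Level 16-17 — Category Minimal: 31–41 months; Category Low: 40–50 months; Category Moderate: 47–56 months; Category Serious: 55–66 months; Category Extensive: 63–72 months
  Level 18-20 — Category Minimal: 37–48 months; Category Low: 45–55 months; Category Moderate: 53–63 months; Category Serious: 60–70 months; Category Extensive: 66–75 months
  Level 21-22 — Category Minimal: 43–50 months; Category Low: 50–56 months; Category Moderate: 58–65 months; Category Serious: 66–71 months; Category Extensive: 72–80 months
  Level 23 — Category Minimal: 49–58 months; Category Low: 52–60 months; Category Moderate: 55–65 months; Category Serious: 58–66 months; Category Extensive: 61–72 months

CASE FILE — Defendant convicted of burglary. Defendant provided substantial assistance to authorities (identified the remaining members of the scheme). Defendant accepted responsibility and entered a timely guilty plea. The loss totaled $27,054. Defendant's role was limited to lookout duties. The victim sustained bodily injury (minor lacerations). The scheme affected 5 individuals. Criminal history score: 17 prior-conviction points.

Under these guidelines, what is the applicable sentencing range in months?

25-32 months

Base offense level for burglary: 8.
A2 applies: 8 − 2 = 6.
A3 applies (level before this adjustment is 6 < 16, so +1): 6 + 1 = 7.
A4 applies: 7 − 3 = 4.
A5 does not apply.
A6 applies: 4 − 2 = 2.
A8 applies: 2 + 2 = 4.
Final offense level: 4.
Criminal history: 17 prior points → Category Extensive (16+).
Level 4 falls in the 1-7 band.
Grid: Level 1-7 × Category Extensive = 25-32 months.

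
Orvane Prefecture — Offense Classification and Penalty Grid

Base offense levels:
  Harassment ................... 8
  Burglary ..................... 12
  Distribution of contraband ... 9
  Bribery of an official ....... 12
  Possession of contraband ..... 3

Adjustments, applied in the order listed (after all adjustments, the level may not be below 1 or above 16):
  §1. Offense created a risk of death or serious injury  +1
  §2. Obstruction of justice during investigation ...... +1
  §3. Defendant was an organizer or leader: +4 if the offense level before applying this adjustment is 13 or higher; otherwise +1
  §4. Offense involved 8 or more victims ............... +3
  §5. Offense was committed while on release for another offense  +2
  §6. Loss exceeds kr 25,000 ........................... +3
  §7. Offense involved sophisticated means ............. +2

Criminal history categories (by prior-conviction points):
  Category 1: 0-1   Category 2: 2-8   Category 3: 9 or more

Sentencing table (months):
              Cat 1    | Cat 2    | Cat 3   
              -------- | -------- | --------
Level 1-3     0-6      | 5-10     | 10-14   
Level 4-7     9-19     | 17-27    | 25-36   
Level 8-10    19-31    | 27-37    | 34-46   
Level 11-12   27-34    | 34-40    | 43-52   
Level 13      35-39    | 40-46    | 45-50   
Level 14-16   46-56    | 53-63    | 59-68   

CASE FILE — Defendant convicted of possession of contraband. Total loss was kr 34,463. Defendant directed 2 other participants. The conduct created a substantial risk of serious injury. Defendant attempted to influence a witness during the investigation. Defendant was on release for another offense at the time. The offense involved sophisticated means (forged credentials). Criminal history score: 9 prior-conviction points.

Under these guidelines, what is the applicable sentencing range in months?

45-50 months

Base offense level for possession of contraband: 3.
§1 applies: 3 + 1 = 4.
§2 applies: 4 + 1 = 5.
§3 applies (level before this adjustment is 5 < 13, so +1): 5 + 1 = 6.
§4 does not apply.
§5 applies: 6 + 2 = 8.
§6 applies: 8 + 3 = 11.
§7 applies: 11 + 2 = 13.
Final offense level: 13.
Criminal history: 9 prior points → Category 3 (9+).
Level 13 falls in the 13 band.
Grid: Level 13 × Category 3 = 45-50 months.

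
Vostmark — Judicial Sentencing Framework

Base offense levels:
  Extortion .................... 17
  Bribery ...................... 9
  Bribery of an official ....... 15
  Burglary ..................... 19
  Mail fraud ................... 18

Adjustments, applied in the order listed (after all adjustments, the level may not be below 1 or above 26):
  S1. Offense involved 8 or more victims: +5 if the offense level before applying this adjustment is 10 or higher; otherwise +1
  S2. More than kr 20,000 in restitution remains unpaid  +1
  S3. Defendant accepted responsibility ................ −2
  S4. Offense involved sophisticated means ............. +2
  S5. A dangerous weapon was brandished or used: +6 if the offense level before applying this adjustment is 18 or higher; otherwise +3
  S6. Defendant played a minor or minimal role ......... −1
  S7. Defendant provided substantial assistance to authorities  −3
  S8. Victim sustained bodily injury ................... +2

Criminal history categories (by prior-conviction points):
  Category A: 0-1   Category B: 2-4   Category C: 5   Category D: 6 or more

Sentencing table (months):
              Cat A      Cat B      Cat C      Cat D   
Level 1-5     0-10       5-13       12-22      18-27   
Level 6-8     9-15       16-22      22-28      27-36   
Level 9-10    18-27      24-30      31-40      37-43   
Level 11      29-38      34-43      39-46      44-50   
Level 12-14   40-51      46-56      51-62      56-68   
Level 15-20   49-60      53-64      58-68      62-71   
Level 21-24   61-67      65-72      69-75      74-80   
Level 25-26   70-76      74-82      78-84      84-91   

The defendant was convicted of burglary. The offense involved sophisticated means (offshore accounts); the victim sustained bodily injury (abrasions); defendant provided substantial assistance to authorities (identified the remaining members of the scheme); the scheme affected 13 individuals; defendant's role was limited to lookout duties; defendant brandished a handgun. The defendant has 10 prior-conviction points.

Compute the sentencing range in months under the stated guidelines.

84-91 months

Base offense level for burglary: 19.
S1 applies (level before this adjustment is 19 ≥ 10, so +5): 19 + 5 = 24.
S3 does not apply.
S4 applies: 24 + 2 = 26.
S5 applies (level before this adjustment is 26 ≥ 18, so +6): 26 + 6 = 32.
S6 applies: 32 − 1 = 31.
S7 applies: 31 − 3 = 28.
S8 applies: 28 + 2 = 30.
Level 30 exceeds the maximum of 26; capped at 26.
Final offense level: 26.
Criminal history: 10 prior points → Category D (6+).
Level 26 falls in the 25-26 band.
Grid: Level 25-26 × Category D = 84-91 months.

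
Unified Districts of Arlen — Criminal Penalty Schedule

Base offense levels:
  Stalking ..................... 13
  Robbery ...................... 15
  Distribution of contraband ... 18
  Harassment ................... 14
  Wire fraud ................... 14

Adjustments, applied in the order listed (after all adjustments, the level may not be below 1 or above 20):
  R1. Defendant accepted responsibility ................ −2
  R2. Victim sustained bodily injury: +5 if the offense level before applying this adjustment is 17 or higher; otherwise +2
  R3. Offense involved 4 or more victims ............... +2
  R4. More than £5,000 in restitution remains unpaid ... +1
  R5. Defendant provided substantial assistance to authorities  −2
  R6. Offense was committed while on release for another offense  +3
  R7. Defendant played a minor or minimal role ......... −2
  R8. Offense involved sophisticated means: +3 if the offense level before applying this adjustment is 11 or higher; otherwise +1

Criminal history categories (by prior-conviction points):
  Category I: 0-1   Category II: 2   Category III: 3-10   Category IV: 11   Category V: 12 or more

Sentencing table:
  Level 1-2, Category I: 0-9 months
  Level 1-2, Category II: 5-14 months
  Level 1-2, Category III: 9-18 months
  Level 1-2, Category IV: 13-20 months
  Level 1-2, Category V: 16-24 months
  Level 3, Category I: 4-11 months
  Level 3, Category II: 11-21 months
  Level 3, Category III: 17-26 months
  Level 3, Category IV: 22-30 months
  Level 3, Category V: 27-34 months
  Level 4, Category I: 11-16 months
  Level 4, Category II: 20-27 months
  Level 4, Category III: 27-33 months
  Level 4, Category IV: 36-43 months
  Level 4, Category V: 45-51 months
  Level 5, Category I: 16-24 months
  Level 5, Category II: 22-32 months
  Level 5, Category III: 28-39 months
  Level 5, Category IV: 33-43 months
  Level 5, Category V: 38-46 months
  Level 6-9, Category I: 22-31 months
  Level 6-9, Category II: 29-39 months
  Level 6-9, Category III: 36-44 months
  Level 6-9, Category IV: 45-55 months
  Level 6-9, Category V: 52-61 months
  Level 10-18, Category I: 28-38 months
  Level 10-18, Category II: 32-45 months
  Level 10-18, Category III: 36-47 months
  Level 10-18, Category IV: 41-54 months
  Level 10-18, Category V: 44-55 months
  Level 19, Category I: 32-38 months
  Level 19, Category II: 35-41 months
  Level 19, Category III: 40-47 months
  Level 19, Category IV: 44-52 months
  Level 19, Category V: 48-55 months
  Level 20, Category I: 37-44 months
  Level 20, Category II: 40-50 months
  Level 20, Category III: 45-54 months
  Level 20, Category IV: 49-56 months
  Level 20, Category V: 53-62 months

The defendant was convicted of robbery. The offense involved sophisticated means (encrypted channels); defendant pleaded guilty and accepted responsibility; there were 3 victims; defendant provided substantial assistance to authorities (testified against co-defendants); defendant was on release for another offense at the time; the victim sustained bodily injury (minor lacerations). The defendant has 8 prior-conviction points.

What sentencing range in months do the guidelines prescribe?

40-47 months

Base offense level for robbery: 15.
R1 applies: 15 − 2 = 13.
R2 applies (level before this adjustment is 13 < 17, so +2): 13 + 2 = 15.
R5 applies: 15 − 2 = 13.
R6 applies: 13 + 3 = 16.
R7 does not apply.
R8 applies (level before this adjustment is 16 ≥ 11, so +3): 16 + 3 = 19.
Final offense level: 19.
Criminal history: 8 prior points → Category III (3-10).
Level 19 falls in the 19 band.
Grid: Level 19 × Category III = 40-47 months.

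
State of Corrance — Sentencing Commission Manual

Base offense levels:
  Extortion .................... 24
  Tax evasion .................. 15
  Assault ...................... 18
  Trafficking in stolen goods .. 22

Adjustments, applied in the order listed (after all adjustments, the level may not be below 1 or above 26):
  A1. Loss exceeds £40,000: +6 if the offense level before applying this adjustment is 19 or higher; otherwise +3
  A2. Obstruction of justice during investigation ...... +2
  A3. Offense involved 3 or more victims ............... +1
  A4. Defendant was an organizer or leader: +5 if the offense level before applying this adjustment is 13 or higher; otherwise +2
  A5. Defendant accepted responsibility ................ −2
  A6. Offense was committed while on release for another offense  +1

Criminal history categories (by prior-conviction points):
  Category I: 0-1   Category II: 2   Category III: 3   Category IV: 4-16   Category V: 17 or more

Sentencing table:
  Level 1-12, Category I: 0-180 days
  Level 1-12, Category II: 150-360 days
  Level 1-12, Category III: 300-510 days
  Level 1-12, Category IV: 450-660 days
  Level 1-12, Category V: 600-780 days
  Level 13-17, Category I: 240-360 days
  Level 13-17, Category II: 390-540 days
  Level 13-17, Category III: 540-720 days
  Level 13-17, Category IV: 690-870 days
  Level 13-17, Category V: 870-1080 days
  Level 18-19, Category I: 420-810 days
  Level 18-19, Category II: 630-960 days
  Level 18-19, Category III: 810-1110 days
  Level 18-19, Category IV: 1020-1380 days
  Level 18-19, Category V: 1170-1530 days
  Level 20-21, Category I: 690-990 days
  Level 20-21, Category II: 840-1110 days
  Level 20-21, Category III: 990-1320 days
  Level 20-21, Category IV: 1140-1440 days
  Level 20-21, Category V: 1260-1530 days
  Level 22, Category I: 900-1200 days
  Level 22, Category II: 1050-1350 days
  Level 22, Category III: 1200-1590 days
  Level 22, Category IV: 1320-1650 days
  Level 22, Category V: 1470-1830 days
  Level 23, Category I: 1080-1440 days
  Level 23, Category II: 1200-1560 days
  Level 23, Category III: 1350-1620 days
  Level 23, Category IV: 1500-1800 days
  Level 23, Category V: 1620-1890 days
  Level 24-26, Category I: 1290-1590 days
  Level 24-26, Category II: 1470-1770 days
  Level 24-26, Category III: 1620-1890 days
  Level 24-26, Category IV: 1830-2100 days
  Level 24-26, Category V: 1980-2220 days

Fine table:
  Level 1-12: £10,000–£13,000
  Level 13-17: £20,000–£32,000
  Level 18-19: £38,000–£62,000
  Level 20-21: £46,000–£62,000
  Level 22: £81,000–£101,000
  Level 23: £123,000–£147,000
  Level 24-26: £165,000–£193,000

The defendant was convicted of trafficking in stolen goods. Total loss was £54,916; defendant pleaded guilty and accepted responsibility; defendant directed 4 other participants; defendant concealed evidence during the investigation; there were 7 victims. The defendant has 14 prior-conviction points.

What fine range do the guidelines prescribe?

Base offense level for trafficking in stolen goods: 22.
A1 applies (level before this adjustment is 22 ≥ 19, so +6): 22 + 6 = 28.
A2 applies: 28 + 2 = 30.
A3 applies: 30 + 1 = 31.
A4 applies (level before this adjustment is 31 ≥ 13, so +5): 31 + 5 = 36.
A5 applies: 36 − 2 = 34.
Level 34 exceeds the maximum of 26; capped at 26.
Final offense level: 26.
Level 26 falls in the 24-26 band.
Fine table: Level 24-26 → £165,000–£193,000.

£165,000–£193,000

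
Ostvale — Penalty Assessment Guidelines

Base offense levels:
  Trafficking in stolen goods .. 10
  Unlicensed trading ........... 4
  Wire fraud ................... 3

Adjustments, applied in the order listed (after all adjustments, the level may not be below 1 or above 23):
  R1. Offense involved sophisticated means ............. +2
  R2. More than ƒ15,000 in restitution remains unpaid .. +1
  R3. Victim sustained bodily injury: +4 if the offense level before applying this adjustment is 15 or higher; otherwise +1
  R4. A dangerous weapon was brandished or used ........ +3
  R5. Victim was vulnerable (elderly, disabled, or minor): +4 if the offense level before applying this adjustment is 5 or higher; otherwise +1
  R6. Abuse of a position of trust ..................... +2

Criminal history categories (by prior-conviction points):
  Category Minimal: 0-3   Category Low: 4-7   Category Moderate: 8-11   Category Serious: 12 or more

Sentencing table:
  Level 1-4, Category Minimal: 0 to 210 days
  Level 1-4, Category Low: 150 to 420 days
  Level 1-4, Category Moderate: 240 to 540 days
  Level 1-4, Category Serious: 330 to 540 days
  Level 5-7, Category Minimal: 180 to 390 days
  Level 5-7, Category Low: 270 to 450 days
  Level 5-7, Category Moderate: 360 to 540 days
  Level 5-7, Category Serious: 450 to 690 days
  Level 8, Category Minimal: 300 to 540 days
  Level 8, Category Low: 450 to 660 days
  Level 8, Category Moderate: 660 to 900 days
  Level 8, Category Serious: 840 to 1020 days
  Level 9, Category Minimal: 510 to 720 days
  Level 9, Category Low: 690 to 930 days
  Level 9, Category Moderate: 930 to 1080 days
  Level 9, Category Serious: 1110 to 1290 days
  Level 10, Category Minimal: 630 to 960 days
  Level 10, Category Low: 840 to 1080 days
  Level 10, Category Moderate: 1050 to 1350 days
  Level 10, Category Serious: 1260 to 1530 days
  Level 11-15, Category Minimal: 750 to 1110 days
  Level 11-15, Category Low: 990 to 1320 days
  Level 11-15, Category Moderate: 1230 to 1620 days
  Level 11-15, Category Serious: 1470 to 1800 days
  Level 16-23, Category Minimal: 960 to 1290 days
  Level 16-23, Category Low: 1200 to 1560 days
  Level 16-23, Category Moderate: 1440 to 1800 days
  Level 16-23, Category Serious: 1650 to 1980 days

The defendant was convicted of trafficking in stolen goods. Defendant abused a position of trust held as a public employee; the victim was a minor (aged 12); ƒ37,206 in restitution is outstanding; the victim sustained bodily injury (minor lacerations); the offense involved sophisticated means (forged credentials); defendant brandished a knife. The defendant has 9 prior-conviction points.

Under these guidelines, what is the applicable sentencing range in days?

1440-1800 days

Base offense level for trafficking in stolen goods: 10.
R1 applies: 10 + 2 = 12.
R2 applies: 12 + 1 = 13.
R3 applies (level before this adjustment is 13 < 15, so +1): 13 + 1 = 14.
R4 applies: 14 + 3 = 17.
R5 applies (level before this adjustment is 17 ≥ 5, so +4): 17 + 4 = 21.
R6 applies: 21 + 2 = 23.
Final offense level: 23.
Criminal history: 9 prior points → Category Moderate (8-11).
Level 23 falls in the 16-23 band.
Grid: Level 16-23 × Category Moderate = 1440-1800 days.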